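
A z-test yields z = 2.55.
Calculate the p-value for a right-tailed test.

Answer: p-value ≈ 0.0054

Derivation:
For z = 2.55:
p = P(Z > 2.55) = 1 - Φ(2.55) = 0.0054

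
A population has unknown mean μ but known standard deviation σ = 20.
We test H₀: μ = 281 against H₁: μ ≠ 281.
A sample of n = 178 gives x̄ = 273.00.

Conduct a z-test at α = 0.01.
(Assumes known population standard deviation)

Standard error: SE = σ/√n = 20/√178 = 1.4991
z-statistic: z = (x̄ - μ₀)/SE = (273.00 - 281)/1.4991 = -5.3365
Critical value: ±2.576
p-value < 0.0001
Decision: reject H₀

Answer: z = -5.3365, reject H₀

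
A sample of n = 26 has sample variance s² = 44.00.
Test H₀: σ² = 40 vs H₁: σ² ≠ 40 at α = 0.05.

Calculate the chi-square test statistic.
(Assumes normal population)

Answer: χ² = 27.5000, fail to reject H₀

Derivation:
df = n - 1 = 25
χ² = (n-1)s²/σ₀² = 25×44.00/40 = 27.5000
Critical values: χ²_{0.975,25} = 13.120, χ²_{0.025,25} = 40.646
Rejection region: χ² < 13.120 or χ² > 40.646
Decision: fail to reject H₀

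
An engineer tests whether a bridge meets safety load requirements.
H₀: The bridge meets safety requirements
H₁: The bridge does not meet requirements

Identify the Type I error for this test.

Answer: Unnecessarily closing a safe bridge for repairs

Derivation:
Type I error: rejecting H₀ when it is actually true (false positive).
Type II error: failing to reject H₀ when H₁ is actually true (false negative).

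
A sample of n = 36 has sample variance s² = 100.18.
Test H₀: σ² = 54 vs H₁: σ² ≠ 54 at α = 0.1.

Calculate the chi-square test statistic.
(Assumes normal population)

Answer: χ² = 64.9315, reject H₀

Derivation:
df = n - 1 = 35
χ² = (n-1)s²/σ₀² = 35×100.18/54 = 64.9315
Critical values: χ²_{0.95,35} = 22.465, χ²_{0.05,35} = 49.802
Rejection region: χ² < 22.465 or χ² > 49.802
Decision: reject H₀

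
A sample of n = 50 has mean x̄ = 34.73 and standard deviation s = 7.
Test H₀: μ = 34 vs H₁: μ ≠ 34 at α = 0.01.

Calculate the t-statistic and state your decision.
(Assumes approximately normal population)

df = n - 1 = 49
SE = s/√n = 7/√50 = 0.9899
t = (x̄ - μ₀)/SE = (34.73 - 34)/0.9899 = 0.7374
Critical value: t_{0.005,49} = ±2.680
p-value ≈ 0.4644
Decision: fail to reject H₀

Answer: t = 0.7374, fail to reject H₀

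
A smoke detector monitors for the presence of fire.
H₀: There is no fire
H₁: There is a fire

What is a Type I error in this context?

Type I error (α): Rejecting H₀ when H₀ is true
Type II error (β): Failing to reject H₀ when H₁ is true

Answer: The alarm sounds when there is no fire (false alarm)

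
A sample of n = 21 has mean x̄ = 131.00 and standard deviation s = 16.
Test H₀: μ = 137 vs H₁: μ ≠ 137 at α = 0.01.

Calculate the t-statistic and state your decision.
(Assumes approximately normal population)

Answer: t = -1.7185, fail to reject H₀

Derivation:
df = n - 1 = 20
SE = s/√n = 16/√21 = 3.4915
t = (x̄ - μ₀)/SE = (131.00 - 137)/3.4915 = -1.7185
Critical value: t_{0.005,20} = ±2.845
p-value ≈ 0.1011
Decision: fail to reject H₀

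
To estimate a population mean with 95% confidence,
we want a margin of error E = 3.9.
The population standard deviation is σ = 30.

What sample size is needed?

z_0.025 = 1.960
n = (z×σ/E)² = (1.960×30/3.9)²
n = 227.3136
Round up: n = 228

Answer: n = 228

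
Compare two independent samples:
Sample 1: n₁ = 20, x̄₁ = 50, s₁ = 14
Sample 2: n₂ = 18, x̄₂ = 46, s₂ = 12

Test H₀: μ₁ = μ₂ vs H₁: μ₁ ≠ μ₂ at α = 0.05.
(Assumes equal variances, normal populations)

Pooled variance: s²_p = [19×14² + 17×12²]/(36) = 171.4444
s_p = 13.0937
SE = s_p×√(1/n₁ + 1/n₂) = 13.0937×√(1/20 + 1/18) = 4.2541
t = (x̄₁ - x̄₂)/SE = (50 - 46)/4.2541 = 0.9403
df = 36, t-critical = ±2.028
Decision: fail to reject H₀

Answer: t = 0.9403, fail to reject H₀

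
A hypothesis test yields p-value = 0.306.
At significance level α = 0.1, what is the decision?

Answer: fail to reject H₀

Derivation:
Compare p-value to α:
0.306 ≥ 0.1
Decision: fail to reject H₀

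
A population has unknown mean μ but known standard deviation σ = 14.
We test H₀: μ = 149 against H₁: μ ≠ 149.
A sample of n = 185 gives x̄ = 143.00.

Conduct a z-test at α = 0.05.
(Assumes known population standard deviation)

Standard error: SE = σ/√n = 14/√185 = 1.0293
z-statistic: z = (x̄ - μ₀)/SE = (143.00 - 149)/1.0293 = -5.8292
Critical value: ±1.960
p-value < 0.0001
Decision: reject H₀

Answer: z = -5.8292, reject H₀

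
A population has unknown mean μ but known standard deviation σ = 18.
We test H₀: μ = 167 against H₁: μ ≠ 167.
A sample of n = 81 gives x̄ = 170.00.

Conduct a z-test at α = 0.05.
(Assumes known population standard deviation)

Standard error: SE = σ/√n = 18/√81 = 2.0000
z-statistic: z = (x̄ - μ₀)/SE = (170.00 - 167)/2.0000 = 1.5000
Critical value: ±1.960
p-value = 0.1336
Decision: fail to reject H₀

Answer: z = 1.5000, fail to reject H₀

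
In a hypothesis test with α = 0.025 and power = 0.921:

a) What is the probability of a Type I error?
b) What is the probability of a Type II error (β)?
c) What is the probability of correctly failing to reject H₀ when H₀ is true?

a) Type I error probability = α = 0.025
b) Power = P(reject H₀ | H₁ true) = 1 - β = 0.921, so Type II error probability = β = 1 - Power = 0.079
c) P(fail to reject H₀ | H₀ true) = 1 - α = 0.975

Answer: a) 0.025, b) 0.079, c) 0.975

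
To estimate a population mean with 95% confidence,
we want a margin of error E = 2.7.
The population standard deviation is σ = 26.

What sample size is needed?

Answer: n = 357

Derivation:
z_0.025 = 1.960
n = (z×σ/E)² = (1.960×26/2.7)²
n = 356.2307
Round up: n = 357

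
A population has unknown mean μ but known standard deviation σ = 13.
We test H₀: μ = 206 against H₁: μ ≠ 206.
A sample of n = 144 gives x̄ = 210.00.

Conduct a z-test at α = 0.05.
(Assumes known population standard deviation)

Standard error: SE = σ/√n = 13/√144 = 1.0833
z-statistic: z = (x̄ - μ₀)/SE = (210.00 - 206)/1.0833 = 3.6924
Critical value: ±1.960
p-value = 0.0002
Decision: reject H₀

Answer: z = 3.6924, reject H₀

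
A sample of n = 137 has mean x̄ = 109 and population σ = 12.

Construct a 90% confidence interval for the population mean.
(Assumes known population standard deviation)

Confidence level: 90%, α = 0.1
z_0.05 = 1.645
SE = σ/√n = 12/√137 = 1.0252
Margin of error = 1.645 × 1.0252 = 1.6865
CI: x̄ ± margin = 109 ± 1.6865
CI: (107.3135, 110.6865)

Answer: (107.3135, 110.6865)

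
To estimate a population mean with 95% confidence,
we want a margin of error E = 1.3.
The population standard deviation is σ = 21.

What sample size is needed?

z_0.025 = 1.960
n = (z×σ/E)² = (1.960×21/1.3)²
n = 1002.4530
Round up: n = 1003

Answer: n = 1003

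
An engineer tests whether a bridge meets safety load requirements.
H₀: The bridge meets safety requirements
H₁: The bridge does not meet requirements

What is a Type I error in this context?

Answer: Unnecessarily closing a safe bridge for repairs

Derivation:
A Type I error (probability α) occurs when we reject a true H₀.
A Type II error (probability β) occurs when we fail to reject a false H₀.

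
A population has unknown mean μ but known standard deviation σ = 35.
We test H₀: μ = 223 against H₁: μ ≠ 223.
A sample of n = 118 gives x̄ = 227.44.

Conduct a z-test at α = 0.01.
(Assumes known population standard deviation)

Answer: z = 1.3780, fail to reject H₀

Derivation:
Standard error: SE = σ/√n = 35/√118 = 3.2220
z-statistic: z = (x̄ - μ₀)/SE = (227.44 - 223)/3.2220 = 1.3780
Critical value: ±2.576
p-value = 0.1682
Decision: fail to reject H₀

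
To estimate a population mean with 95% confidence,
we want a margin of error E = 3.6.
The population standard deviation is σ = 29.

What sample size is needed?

z_0.025 = 1.960
n = (z×σ/E)² = (1.960×29/3.6)²
n = 249.2890
Round up: n = 250

Answer: n = 250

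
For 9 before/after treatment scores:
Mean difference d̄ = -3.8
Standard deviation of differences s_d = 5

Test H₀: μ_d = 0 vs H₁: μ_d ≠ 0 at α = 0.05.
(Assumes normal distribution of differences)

df = n - 1 = 8
SE = s_d/√n = 5/√9 = 1.6667
t = d̄/SE = -3.8/1.6667 = -2.2800
Critical value: t_{0.025,8} = ±2.306
p-value ≈ 0.0521
Decision: fail to reject H₀

Answer: t = -2.2800, fail to reject H₀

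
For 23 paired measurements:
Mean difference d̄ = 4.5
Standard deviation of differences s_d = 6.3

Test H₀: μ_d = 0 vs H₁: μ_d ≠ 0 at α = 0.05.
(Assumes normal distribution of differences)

df = n - 1 = 22
SE = s_d/√n = 6.3/√23 = 1.3136
t = d̄/SE = 4.5/1.3136 = 3.4257
Critical value: t_{0.025,22} = ±2.074
p-value ≈ 0.0024
Decision: reject H₀

Answer: t = 3.4257, reject H₀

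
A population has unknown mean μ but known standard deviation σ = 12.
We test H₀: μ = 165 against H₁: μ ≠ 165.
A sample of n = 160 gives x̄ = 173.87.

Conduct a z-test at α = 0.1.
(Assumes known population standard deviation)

Answer: z = 9.3496, reject H₀

Derivation:
Standard error: SE = σ/√n = 12/√160 = 0.9487
z-statistic: z = (x̄ - μ₀)/SE = (173.87 - 165)/0.9487 = 9.3496
Critical value: ±1.645
p-value < 0.0001
Decision: reject H₀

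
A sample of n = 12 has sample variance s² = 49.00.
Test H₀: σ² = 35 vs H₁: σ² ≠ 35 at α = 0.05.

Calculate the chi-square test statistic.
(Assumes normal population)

Answer: χ² = 15.4000, fail to reject H₀

Derivation:
df = n - 1 = 11
χ² = (n-1)s²/σ₀² = 11×49.00/35 = 15.4000
Critical values: χ²_{0.975,11} = 3.816, χ²_{0.025,11} = 21.920
Rejection region: χ² < 3.816 or χ² > 21.920
Decision: fail to reject H₀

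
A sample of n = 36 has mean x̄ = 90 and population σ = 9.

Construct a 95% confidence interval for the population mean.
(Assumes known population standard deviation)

Answer: (87.0600, 92.9400)

Derivation:
Confidence level: 95%, α = 0.05
z_0.025 = 1.960
SE = σ/√n = 9/√36 = 1.5000
Margin of error = 1.960 × 1.5000 = 2.9400
CI: x̄ ± margin = 90 ± 2.9400
CI: (87.0600, 92.9400)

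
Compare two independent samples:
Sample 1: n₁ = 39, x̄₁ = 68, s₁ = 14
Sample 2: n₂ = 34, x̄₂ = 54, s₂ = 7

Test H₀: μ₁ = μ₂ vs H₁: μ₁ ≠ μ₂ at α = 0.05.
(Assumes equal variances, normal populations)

Pooled variance: s²_p = [38×14² + 33×7²]/(71) = 127.6761
s_p = 11.2994
SE = s_p×√(1/n₁ + 1/n₂) = 11.2994×√(1/39 + 1/34) = 2.6512
t = (x̄₁ - x̄₂)/SE = (68 - 54)/2.6512 = 5.2806
df = 71, t-critical = ±1.994
Decision: reject H₀

Answer: t = 5.2806, reject H₀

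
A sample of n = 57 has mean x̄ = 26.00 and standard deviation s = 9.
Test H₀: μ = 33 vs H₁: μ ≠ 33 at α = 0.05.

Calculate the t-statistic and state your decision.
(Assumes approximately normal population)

Answer: t = -5.8720, reject H₀

Derivation:
df = n - 1 = 56
SE = s/√n = 9/√57 = 1.1921
t = (x̄ - μ₀)/SE = (26.00 - 33)/1.1921 = -5.8720
Critical value: t_{0.025,56} = ±2.003
p-value < 0.0001
Decision: reject H₀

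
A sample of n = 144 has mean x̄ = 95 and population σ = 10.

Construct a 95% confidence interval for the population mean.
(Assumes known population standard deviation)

Answer: (93.3667, 96.6333)

Derivation:
Confidence level: 95%, α = 0.05
z_0.025 = 1.960
SE = σ/√n = 10/√144 = 0.8333
Margin of error = 1.960 × 0.8333 = 1.6333
CI: x̄ ± margin = 95 ± 1.6333
CI: (93.3667, 96.6333)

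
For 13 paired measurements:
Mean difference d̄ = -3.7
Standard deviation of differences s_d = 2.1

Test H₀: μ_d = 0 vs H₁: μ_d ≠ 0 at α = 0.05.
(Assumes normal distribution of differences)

df = n - 1 = 12
SE = s_d/√n = 2.1/√13 = 0.5824
t = d̄/SE = -3.7/0.5824 = -6.3530
Critical value: t_{0.025,12} = ±2.179
p-value < 0.0001
Decision: reject H₀

Answer: t = -6.3530, reject H₀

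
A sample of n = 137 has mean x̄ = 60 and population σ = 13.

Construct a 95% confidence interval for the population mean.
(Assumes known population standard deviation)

Confidence level: 95%, α = 0.05
z_0.025 = 1.960
SE = σ/√n = 13/√137 = 1.1107
Margin of error = 1.960 × 1.1107 = 2.1770
CI: x̄ ± margin = 60 ± 2.1770
CI: (57.8230, 62.1770)

Answer: (57.8230, 62.1770)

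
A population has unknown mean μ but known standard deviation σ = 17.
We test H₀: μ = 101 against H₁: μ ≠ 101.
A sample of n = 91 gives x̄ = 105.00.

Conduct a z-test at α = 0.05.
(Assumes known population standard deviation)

Standard error: SE = σ/√n = 17/√91 = 1.7821
z-statistic: z = (x̄ - μ₀)/SE = (105.00 - 101)/1.7821 = 2.2445
Critical value: ±1.960
p-value = 0.0248
Decision: reject H₀

Answer: z = 2.2445, reject H₀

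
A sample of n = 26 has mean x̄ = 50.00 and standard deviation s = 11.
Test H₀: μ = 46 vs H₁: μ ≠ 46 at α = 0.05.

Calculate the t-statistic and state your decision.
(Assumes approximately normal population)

df = n - 1 = 25
SE = s/√n = 11/√26 = 2.1573
t = (x̄ - μ₀)/SE = (50.00 - 46)/2.1573 = 1.8542
Critical value: t_{0.025,25} = ±2.060
p-value ≈ 0.0755
Decision: fail to reject H₀

Answer: t = 1.8542, fail to reject H₀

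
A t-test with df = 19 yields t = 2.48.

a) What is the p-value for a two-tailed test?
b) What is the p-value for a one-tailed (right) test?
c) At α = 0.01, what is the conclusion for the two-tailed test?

Answer: a) 0.0227, b) 0.0113, c) fail to reject H₀

Derivation:
Using t-distribution with df = 19:
a) Two-tailed: p = 2×P(T > 2.48) = 0.0227
b) One-tailed: p = P(T > 2.48) = 0.0113
c) 0.0227 ≥ 0.01, fail to reject H₀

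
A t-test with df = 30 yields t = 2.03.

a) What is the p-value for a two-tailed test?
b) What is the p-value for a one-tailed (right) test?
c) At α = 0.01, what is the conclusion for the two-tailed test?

Using t-distribution with df = 30:
a) Two-tailed: p = 2×P(T > 2.03) = 0.0513
b) One-tailed: p = P(T > 2.03) = 0.0257
c) 0.0513 ≥ 0.01, fail to reject H₀

Answer: a) 0.0513, b) 0.0257, c) fail to reject H₀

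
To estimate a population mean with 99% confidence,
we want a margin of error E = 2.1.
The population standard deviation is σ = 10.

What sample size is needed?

Answer: n = 151

Derivation:
z_0.005 = 2.576
n = (z×σ/E)² = (2.576×10/2.1)²
n = 150.4711
Round up: n = 151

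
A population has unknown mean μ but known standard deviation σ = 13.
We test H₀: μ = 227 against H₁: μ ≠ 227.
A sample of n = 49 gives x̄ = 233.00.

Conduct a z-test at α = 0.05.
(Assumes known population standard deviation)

Standard error: SE = σ/√n = 13/√49 = 1.8571
z-statistic: z = (x̄ - μ₀)/SE = (233.00 - 227)/1.8571 = 3.2308
Critical value: ±1.960
p-value = 0.0012
Decision: reject H₀

Answer: z = 3.2308, reject H₀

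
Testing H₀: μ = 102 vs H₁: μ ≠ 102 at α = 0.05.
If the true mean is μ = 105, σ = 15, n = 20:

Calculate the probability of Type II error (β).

Answer: β ≈ 0.8545

Derivation:
SE = σ/√n = 15/√20 = 3.3541
Critical values: μ₀ ± z_0.025×SE = 102 ± 1.960×3.3541
Acceptance region: (95.4260, 108.5740)
Under H₁ (μ = 105): z_high = (108.5740 - 105)/3.3541 = 1.0656, z_low = (95.4260 - 105)/3.3541 = -2.8544
β = P(not reject | H₁) = Φ(1.0656) - Φ(-2.8544) ≈ 0.8545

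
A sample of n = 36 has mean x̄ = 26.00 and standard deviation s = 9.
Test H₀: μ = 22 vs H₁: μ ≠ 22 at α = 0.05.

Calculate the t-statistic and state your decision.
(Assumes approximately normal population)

Answer: t = 2.6667, reject H₀

Derivation:
df = n - 1 = 35
SE = s/√n = 9/√36 = 1.5000
t = (x̄ - μ₀)/SE = (26.00 - 22)/1.5000 = 2.6667
Critical value: t_{0.025,35} = ±2.030
p-value ≈ 0.0115
Decision: reject H₀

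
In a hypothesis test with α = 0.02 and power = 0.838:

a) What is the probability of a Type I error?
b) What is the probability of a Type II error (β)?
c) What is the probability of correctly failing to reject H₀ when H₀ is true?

Answer: a) 0.02, b) 0.162, c) 0.98

Derivation:
a) Type I error probability = α = 0.02
b) Power = P(reject H₀ | H₁ true) = 1 - β = 0.838, so Type II error probability = β = 1 - Power = 0.162
c) P(fail to reject H₀ | H₀ true) = 1 - α = 0.98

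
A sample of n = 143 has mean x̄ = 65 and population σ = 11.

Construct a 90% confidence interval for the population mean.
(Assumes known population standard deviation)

Answer: (63.4868, 66.5132)

Derivation:
Confidence level: 90%, α = 0.1
z_0.05 = 1.645
SE = σ/√n = 11/√143 = 0.9199
Margin of error = 1.645 × 0.9199 = 1.5132
CI: x̄ ± margin = 65 ± 1.5132
CI: (63.4868, 66.5132)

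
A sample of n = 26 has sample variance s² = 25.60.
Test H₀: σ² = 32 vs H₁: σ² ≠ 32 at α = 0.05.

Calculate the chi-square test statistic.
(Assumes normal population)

df = n - 1 = 25
χ² = (n-1)s²/σ₀² = 25×25.60/32 = 20.0000
Critical values: χ²_{0.975,25} = 13.120, χ²_{0.025,25} = 40.646
Rejection region: χ² < 13.120 or χ² > 40.646
Decision: fail to reject H₀

Answer: χ² = 20.0000, fail to reject H₀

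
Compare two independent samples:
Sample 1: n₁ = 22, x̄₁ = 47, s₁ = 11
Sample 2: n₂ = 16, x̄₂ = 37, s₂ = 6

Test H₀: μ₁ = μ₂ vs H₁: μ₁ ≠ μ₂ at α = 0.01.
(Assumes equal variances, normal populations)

Pooled variance: s²_p = [21×11² + 15×6²]/(36) = 85.5833
s_p = 9.2511
SE = s_p×√(1/n₁ + 1/n₂) = 9.2511×√(1/22 + 1/16) = 3.0396
t = (x̄₁ - x̄₂)/SE = (47 - 37)/3.0396 = 3.2899
df = 36, t-critical = ±2.719
Decision: reject H₀

Answer: t = 3.2899, reject H₀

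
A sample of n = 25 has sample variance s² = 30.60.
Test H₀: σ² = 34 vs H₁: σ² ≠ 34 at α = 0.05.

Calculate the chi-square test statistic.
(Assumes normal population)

df = n - 1 = 24
χ² = (n-1)s²/σ₀² = 24×30.60/34 = 21.6000
Critical values: χ²_{0.975,24} = 12.401, χ²_{0.025,24} = 39.364
Rejection region: χ² < 12.401 or χ² > 39.364
Decision: fail to reject H₀

Answer: χ² = 21.6000, fail to reject H₀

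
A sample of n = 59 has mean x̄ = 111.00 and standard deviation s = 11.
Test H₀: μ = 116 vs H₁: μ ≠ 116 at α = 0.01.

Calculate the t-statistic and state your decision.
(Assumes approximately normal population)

df = n - 1 = 58
SE = s/√n = 11/√59 = 1.4321
t = (x̄ - μ₀)/SE = (111.00 - 116)/1.4321 = -3.4914
Critical value: t_{0.005,58} = ±2.663
p-value ≈ 0.0009
Decision: reject H₀

Answer: t = -3.4914, reject H₀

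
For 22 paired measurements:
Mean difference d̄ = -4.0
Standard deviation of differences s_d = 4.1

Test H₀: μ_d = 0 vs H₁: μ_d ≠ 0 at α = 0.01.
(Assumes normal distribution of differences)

Answer: t = -4.5761, reject H₀

Derivation:
df = n - 1 = 21
SE = s_d/√n = 4.1/√22 = 0.8741
t = d̄/SE = -4.0/0.8741 = -4.5761
Critical value: t_{0.005,21} = ±2.831
p-value ≈ 0.0002
Decision: reject H₀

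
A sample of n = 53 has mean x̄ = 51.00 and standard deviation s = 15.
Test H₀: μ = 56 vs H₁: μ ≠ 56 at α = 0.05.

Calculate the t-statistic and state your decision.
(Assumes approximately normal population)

Answer: t = -2.4267, reject H₀

Derivation:
df = n - 1 = 52
SE = s/√n = 15/√53 = 2.0604
t = (x̄ - μ₀)/SE = (51.00 - 56)/2.0604 = -2.4267
Critical value: t_{0.025,52} = ±2.007
p-value ≈ 0.0187
Decision: reject H₀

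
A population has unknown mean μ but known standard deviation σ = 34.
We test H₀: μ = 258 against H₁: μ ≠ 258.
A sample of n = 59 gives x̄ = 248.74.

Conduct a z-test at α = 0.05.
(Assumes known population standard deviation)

Standard error: SE = σ/√n = 34/√59 = 4.4264
z-statistic: z = (x̄ - μ₀)/SE = (248.74 - 258)/4.4264 = -2.0920
Critical value: ±1.960
p-value = 0.0364
Decision: reject H₀

Answer: z = -2.0920, reject H₀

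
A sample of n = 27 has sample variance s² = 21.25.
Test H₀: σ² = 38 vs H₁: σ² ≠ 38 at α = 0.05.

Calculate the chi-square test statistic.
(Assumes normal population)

df = n - 1 = 26
χ² = (n-1)s²/σ₀² = 26×21.25/38 = 14.5395
Critical values: χ²_{0.975,26} = 13.844, χ²_{0.025,26} = 41.923
Rejection region: χ² < 13.844 or χ² > 41.923
Decision: fail to reject H₀

Answer: χ² = 14.5395, fail to reject H₀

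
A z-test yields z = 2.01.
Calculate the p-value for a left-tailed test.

For z = 2.01:
p = P(Z < 2.01) = Φ(2.01) = 0.9778

Answer: p-value ≈ 0.9778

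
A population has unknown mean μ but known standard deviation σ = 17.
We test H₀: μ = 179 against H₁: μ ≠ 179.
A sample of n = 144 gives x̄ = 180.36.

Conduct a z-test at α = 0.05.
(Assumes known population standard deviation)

Standard error: SE = σ/√n = 17/√144 = 1.4167
z-statistic: z = (x̄ - μ₀)/SE = (180.36 - 179)/1.4167 = 0.9600
Critical value: ±1.960
p-value = 0.3371
Decision: fail to reject H₀

Answer: z = 0.9600, fail to reject H₀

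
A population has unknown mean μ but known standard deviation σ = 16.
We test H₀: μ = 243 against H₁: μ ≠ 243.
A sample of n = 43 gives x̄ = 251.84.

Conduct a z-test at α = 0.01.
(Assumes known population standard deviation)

Standard error: SE = σ/√n = 16/√43 = 2.4400
z-statistic: z = (x̄ - μ₀)/SE = (251.84 - 243)/2.4400 = 3.6230
Critical value: ±2.576
p-value = 0.0003
Decision: reject H₀

Answer: z = 3.6230, reject H₀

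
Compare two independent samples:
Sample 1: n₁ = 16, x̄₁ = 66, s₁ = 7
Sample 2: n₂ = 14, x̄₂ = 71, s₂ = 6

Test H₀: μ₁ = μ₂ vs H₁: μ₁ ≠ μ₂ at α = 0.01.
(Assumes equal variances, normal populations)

Pooled variance: s²_p = [15×7² + 13×6²]/(28) = 42.9643
s_p = 6.5547
SE = s_p×√(1/n₁ + 1/n₂) = 6.5547×√(1/16 + 1/14) = 2.3988
t = (x̄₁ - x̄₂)/SE = (66 - 71)/2.3988 = -2.0844
df = 28, t-critical = ±2.763
Decision: fail to reject H₀

Answer: t = -2.0844, fail to reject H₀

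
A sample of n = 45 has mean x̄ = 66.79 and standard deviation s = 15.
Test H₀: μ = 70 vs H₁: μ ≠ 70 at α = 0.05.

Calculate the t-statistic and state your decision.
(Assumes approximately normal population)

Answer: t = -1.4355, fail to reject H₀

Derivation:
df = n - 1 = 44
SE = s/√n = 15/√45 = 2.2361
t = (x̄ - μ₀)/SE = (66.79 - 70)/2.2361 = -1.4355
Critical value: t_{0.025,44} = ±2.015
p-value ≈ 0.1582
Decision: fail to reject H₀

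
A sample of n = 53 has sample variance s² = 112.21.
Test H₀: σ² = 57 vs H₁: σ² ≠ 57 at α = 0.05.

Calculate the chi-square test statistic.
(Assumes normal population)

Answer: χ² = 102.3670, reject H₀

Derivation:
df = n - 1 = 52
χ² = (n-1)s²/σ₀² = 52×112.21/57 = 102.3670
Critical values: χ²_{0.975,52} = 33.968, χ²_{0.025,52} = 73.810
Rejection region: χ² < 33.968 or χ² > 73.810
Decision: reject H₀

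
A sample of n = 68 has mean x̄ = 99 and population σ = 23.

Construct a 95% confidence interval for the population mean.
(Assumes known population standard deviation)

Confidence level: 95%, α = 0.05
z_0.025 = 1.960
SE = σ/√n = 23/√68 = 2.7892
Margin of error = 1.960 × 2.7892 = 5.4668
CI: x̄ ± margin = 99 ± 5.4668
CI: (93.5332, 104.4668)

Answer: (93.5332, 104.4668)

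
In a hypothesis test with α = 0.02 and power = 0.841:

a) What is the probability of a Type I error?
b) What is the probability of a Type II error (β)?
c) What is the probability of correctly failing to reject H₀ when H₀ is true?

Answer: a) 0.02, b) 0.159, c) 0.98

Derivation:
a) Type I error probability = α = 0.02
b) Power = P(reject H₀ | H₁ true) = 1 - β = 0.841, so Type II error probability = β = 1 - Power = 0.159
c) P(fail to reject H₀ | H₀ true) = 1 - α = 0.98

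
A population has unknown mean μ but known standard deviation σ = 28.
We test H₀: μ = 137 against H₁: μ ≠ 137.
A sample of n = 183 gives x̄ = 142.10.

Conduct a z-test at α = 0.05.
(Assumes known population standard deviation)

Standard error: SE = σ/√n = 28/√183 = 2.0698
z-statistic: z = (x̄ - μ₀)/SE = (142.10 - 137)/2.0698 = 2.4640
Critical value: ±1.960
p-value = 0.0137
Decision: reject H₀

Answer: z = 2.4640, reject H₀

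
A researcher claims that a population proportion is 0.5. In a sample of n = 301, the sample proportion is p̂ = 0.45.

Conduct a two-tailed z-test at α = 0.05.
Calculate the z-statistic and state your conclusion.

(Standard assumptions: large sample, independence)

H₀: p = 0.5, H₁: p ≠ 0.5
Standard error: SE = √(p₀(1-p₀)/n) = √(0.5×0.5/301) = 0.028820
z-statistic: z = (p̂ - p₀)/SE = (0.45 - 0.5)/0.028820 = -1.7349
Critical value: z_0.025 = ±1.960
p-value = 0.0828
Decision: fail to reject H₀ at α = 0.05

Answer: z = -1.7349, fail to reject H₀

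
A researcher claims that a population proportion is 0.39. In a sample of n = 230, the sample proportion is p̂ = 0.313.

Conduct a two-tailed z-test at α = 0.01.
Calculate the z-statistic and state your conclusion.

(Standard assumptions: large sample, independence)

Answer: z = -2.3942, fail to reject H₀

Derivation:
H₀: p = 0.39, H₁: p ≠ 0.39
Standard error: SE = √(p₀(1-p₀)/n) = √(0.39×0.61/230) = 0.032161
z-statistic: z = (p̂ - p₀)/SE = (0.313 - 0.39)/0.032161 = -2.3942
Critical value: z_0.005 = ±2.576
p-value = 0.0167
Decision: fail to reject H₀ at α = 0.01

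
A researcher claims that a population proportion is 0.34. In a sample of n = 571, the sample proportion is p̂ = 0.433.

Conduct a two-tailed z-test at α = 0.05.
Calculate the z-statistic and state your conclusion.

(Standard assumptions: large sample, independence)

Answer: z = 4.6913, reject H₀

Derivation:
H₀: p = 0.34, H₁: p ≠ 0.34
Standard error: SE = √(p₀(1-p₀)/n) = √(0.34×0.66/571) = 0.019824
z-statistic: z = (p̂ - p₀)/SE = (0.433 - 0.34)/0.019824 = 4.6913
Critical value: z_0.025 = ±1.960
p-value < 0.0001
Decision: reject H₀ at α = 0.05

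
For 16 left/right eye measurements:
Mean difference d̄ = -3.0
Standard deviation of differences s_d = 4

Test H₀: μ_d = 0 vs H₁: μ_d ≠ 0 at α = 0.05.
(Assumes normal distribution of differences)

df = n - 1 = 15
SE = s_d/√n = 4/√16 = 1.0000
t = d̄/SE = -3.0/1.0000 = -3.0000
Critical value: t_{0.025,15} = ±2.131
p-value ≈ 0.0090
Decision: reject H₀

Answer: t = -3.0000, reject H₀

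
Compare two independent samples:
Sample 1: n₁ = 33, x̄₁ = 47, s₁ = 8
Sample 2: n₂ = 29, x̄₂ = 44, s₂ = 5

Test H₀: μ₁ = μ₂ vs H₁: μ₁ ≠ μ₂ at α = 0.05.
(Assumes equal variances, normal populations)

Pooled variance: s²_p = [32×8² + 28×5²]/(60) = 45.8000
s_p = 6.7676
SE = s_p×√(1/n₁ + 1/n₂) = 6.7676×√(1/33 + 1/29) = 1.7226
t = (x̄₁ - x̄₂)/SE = (47 - 44)/1.7226 = 1.7416
df = 60, t-critical = ±2.000
Decision: fail to reject H₀

Answer: t = 1.7416, fail to reject H₀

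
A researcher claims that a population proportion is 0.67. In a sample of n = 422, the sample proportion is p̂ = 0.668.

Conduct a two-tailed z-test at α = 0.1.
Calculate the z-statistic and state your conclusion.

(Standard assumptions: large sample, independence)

H₀: p = 0.67, H₁: p ≠ 0.67
Standard error: SE = √(p₀(1-p₀)/n) = √(0.67×0.33/422) = 0.022890
z-statistic: z = (p̂ - p₀)/SE = (0.668 - 0.67)/0.022890 = -0.0874
Critical value: z_0.05 = ±1.645
p-value = 0.9304
Decision: fail to reject H₀ at α = 0.1

Answer: z = -0.0874, fail to reject H₀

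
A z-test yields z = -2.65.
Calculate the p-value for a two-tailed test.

For z = -2.65:
p = 2×P(Z > |-2.65|) = 2×(1 - Φ(2.65)) = 0.0080

Answer: p-value ≈ 0.0080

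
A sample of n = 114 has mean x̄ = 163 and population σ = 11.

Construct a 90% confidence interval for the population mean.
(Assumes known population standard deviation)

Answer: (161.3053, 164.6947)

Derivation:
Confidence level: 90%, α = 0.1
z_0.05 = 1.645
SE = σ/√n = 11/√114 = 1.0302
Margin of error = 1.645 × 1.0302 = 1.6947
CI: x̄ ± margin = 163 ± 1.6947
CI: (161.3053, 164.6947)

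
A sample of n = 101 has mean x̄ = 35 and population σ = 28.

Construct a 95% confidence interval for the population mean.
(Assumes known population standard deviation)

Confidence level: 95%, α = 0.05
z_0.025 = 1.960
SE = σ/√n = 28/√101 = 2.7861
Margin of error = 1.960 × 2.7861 = 5.4608
CI: x̄ ± margin = 35 ± 5.4608
CI: (29.5392, 40.4608)

Answer: (29.5392, 40.4608)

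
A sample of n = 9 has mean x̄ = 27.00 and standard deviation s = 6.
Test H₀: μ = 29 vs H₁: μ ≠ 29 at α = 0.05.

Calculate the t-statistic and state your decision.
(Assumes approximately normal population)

df = n - 1 = 8
SE = s/√n = 6/√9 = 2.0000
t = (x̄ - μ₀)/SE = (27.00 - 29)/2.0000 = -1.0000
Critical value: t_{0.025,8} = ±2.306
p-value ≈ 0.3466
Decision: fail to reject H₀

Answer: t = -1.0000, fail to reject H₀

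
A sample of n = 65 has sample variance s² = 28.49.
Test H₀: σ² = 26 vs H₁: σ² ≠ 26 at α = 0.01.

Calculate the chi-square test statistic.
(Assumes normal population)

df = n - 1 = 64
χ² = (n-1)s²/σ₀² = 64×28.49/26 = 70.1292
Critical values: χ²_{0.995,64} = 38.610, χ²_{0.005,64} = 96.878
Rejection region: χ² < 38.610 or χ² > 96.878
Decision: fail to reject H₀

Answer: χ² = 70.1292, fail to reject H₀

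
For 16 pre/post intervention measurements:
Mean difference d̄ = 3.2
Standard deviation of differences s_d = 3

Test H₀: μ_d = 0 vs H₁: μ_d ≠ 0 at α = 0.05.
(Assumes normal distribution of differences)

df = n - 1 = 15
SE = s_d/√n = 3/√16 = 0.7500
t = d̄/SE = 3.2/0.7500 = 4.2667
Critical value: t_{0.025,15} = ±2.131
p-value ≈ 0.0007
Decision: reject H₀

Answer: t = 4.2667, reject H₀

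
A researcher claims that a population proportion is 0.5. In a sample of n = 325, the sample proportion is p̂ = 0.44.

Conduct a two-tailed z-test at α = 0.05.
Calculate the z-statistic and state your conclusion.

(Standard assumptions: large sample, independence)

H₀: p = 0.5, H₁: p ≠ 0.5
Standard error: SE = √(p₀(1-p₀)/n) = √(0.5×0.5/325) = 0.027735
z-statistic: z = (p̂ - p₀)/SE = (0.44 - 0.5)/0.027735 = -2.1633
Critical value: z_0.025 = ±1.960
p-value = 0.0305
Decision: reject H₀ at α = 0.05

Answer: z = -2.1633, reject H₀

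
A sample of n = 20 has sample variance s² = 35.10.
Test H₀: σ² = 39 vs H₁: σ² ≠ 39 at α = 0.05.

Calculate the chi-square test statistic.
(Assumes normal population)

df = n - 1 = 19
χ² = (n-1)s²/σ₀² = 19×35.10/39 = 17.1000
Critical values: χ²_{0.975,19} = 8.907, χ²_{0.025,19} = 32.852
Rejection region: χ² < 8.907 or χ² > 32.852
Decision: fail to reject H₀

Answer: χ² = 17.1000, fail to reject H₀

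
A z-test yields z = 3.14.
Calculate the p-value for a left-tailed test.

Answer: p-value ≈ 0.9992

Derivation:
For z = 3.14:
p = P(Z < 3.14) = Φ(3.14) = 0.9992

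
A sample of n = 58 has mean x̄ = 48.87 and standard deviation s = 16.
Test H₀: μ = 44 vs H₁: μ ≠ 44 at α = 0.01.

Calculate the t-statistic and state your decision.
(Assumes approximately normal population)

df = n - 1 = 57
SE = s/√n = 16/√58 = 2.1009
t = (x̄ - μ₀)/SE = (48.87 - 44)/2.1009 = 2.3181
Critical value: t_{0.005,57} = ±2.665
p-value ≈ 0.0241
Decision: fail to reject H₀

Answer: t = 2.3181, fail to reject H₀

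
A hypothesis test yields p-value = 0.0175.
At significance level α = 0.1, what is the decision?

Compare p-value to α:
0.0175 < 0.1
Decision: reject H₀

Answer: reject H₀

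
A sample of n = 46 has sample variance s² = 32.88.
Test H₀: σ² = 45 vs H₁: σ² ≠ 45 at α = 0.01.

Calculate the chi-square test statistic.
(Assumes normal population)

Answer: χ² = 32.8800, fail to reject H₀

Derivation:
df = n - 1 = 45
χ² = (n-1)s²/σ₀² = 45×32.88/45 = 32.8800
Critical values: χ²_{0.995,45} = 24.311, χ²_{0.005,45} = 73.166
Rejection region: χ² < 24.311 or χ² > 73.166
Decision: fail to reject H₀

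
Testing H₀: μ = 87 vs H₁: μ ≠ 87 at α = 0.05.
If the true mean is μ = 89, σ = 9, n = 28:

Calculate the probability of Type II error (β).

SE = σ/√n = 9/√28 = 1.7008
Critical values: μ₀ ± z_0.025×SE = 87 ± 1.960×1.7008
Acceptance region: (83.6664, 90.3336)
Under H₁ (μ = 89): z_high = (90.3336 - 89)/1.7008 = 0.7841, z_low = (83.6664 - 89)/1.7008 = -3.1359
β = P(not reject | H₁) = Φ(0.7841) - Φ(-3.1359) ≈ 0.7827

Answer: β ≈ 0.7827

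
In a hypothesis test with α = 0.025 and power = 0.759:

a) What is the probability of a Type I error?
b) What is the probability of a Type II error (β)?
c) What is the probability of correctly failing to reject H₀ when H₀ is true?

a) Type I error probability = α = 0.025
b) Power = P(reject H₀ | H₁ true) = 1 - β = 0.759, so Type II error probability = β = 1 - Power = 0.241
c) P(fail to reject H₀ | H₀ true) = 1 - α = 0.975

Answer: a) 0.025, b) 0.241, c) 0.975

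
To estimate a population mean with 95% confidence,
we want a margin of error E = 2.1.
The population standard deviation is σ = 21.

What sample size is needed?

Answer: n = 385

Derivation:
z_0.025 = 1.960
n = (z×σ/E)² = (1.960×21/2.1)²
n = 384.1600
Round up: n = 385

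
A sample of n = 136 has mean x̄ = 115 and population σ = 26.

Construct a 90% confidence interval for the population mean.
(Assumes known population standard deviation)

Answer: (111.3325, 118.6675)

Derivation:
Confidence level: 90%, α = 0.1
z_0.05 = 1.645
SE = σ/√n = 26/√136 = 2.2295
Margin of error = 1.645 × 2.2295 = 3.6675
CI: x̄ ± margin = 115 ± 3.6675
CI: (111.3325, 118.6675)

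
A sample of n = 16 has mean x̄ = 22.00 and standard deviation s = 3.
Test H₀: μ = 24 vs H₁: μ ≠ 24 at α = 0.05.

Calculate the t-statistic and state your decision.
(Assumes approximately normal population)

Answer: t = -2.6667, reject H₀

Derivation:
df = n - 1 = 15
SE = s/√n = 3/√16 = 0.7500
t = (x̄ - μ₀)/SE = (22.00 - 24)/0.7500 = -2.6667
Critical value: t_{0.025,15} = ±2.131
p-value ≈ 0.0176
Decision: reject H₀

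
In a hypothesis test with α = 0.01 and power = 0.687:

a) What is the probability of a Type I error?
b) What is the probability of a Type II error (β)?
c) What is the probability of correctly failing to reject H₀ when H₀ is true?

a) Type I error probability = α = 0.01
b) Power = P(reject H₀ | H₁ true) = 1 - β = 0.687, so Type II error probability = β = 1 - Power = 0.313
c) P(fail to reject H₀ | H₀ true) = 1 - α = 0.99

Answer: a) 0.01, b) 0.313, c) 0.99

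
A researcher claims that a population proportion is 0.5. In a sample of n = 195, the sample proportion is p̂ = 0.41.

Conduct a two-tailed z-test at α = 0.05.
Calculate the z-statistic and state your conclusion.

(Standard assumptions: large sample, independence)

H₀: p = 0.5, H₁: p ≠ 0.5
Standard error: SE = √(p₀(1-p₀)/n) = √(0.5×0.5/195) = 0.035806
z-statistic: z = (p̂ - p₀)/SE = (0.41 - 0.5)/0.035806 = -2.5135
Critical value: z_0.025 = ±1.960
p-value = 0.0120
Decision: reject H₀ at α = 0.05

Answer: z = -2.5135, reject H₀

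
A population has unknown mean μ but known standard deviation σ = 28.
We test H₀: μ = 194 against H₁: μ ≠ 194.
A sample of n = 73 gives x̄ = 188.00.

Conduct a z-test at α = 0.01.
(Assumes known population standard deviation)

Standard error: SE = σ/√n = 28/√73 = 3.2772
z-statistic: z = (x̄ - μ₀)/SE = (188.00 - 194)/3.2772 = -1.8308
Critical value: ±2.576
p-value = 0.0671
Decision: fail to reject H₀

Answer: z = -1.8308, fail to reject H₀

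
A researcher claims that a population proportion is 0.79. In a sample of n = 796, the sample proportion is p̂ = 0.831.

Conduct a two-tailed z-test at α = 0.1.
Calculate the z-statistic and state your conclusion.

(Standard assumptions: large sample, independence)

H₀: p = 0.79, H₁: p ≠ 0.79
Standard error: SE = √(p₀(1-p₀)/n) = √(0.79×0.21/796) = 0.014437
z-statistic: z = (p̂ - p₀)/SE = (0.831 - 0.79)/0.014437 = 2.8399
Critical value: z_0.05 = ±1.645
p-value = 0.0045
Decision: reject H₀ at α = 0.1

Answer: z = 2.8399, reject H₀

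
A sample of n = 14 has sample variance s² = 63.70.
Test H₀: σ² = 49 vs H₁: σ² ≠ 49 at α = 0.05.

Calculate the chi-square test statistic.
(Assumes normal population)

df = n - 1 = 13
χ² = (n-1)s²/σ₀² = 13×63.70/49 = 16.9000
Critical values: χ²_{0.975,13} = 5.009, χ²_{0.025,13} = 24.736
Rejection region: χ² < 5.009 or χ² > 24.736
Decision: fail to reject H₀

Answer: χ² = 16.9000, fail to reject H₀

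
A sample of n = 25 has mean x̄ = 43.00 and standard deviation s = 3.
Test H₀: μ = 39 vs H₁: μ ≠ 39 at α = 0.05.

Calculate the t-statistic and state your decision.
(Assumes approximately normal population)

Answer: t = 6.6667, reject H₀

Derivation:
df = n - 1 = 24
SE = s/√n = 3/√25 = 0.6000
t = (x̄ - μ₀)/SE = (43.00 - 39)/0.6000 = 6.6667
Critical value: t_{0.025,24} = ±2.064
p-value < 0.0001
Decision: reject H₀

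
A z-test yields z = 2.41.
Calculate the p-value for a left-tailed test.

For z = 2.41:
p = P(Z < 2.41) = Φ(2.41) = 0.9920

Answer: p-value ≈ 0.9920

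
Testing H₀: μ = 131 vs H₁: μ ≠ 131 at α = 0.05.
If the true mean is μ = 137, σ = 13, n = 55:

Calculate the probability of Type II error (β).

SE = σ/√n = 13/√55 = 1.7529
Critical values: μ₀ ± z_0.025×SE = 131 ± 1.960×1.7529
Acceptance region: (127.5643, 134.4357)
Under H₁ (μ = 137): z_high = (134.4357 - 137)/1.7529 = -1.4629, z_low = (127.5643 - 137)/1.7529 = -5.3829
β = P(not reject | H₁) = Φ(-1.4629) - Φ(-5.3829) ≈ 0.0717

Answer: β ≈ 0.0717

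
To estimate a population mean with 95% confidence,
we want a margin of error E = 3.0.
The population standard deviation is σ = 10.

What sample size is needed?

z_0.025 = 1.960
n = (z×σ/E)² = (1.960×10/3.0)²
n = 42.6844
Round up: n = 43

Answer: n = 43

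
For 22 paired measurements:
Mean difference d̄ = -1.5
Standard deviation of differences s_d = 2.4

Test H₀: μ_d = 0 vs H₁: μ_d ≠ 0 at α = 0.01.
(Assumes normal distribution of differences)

Answer: t = -2.9314, reject H₀

Derivation:
df = n - 1 = 21
SE = s_d/√n = 2.4/√22 = 0.5117
t = d̄/SE = -1.5/0.5117 = -2.9314
Critical value: t_{0.005,21} = ±2.831
p-value ≈ 0.0080
Decision: reject H₀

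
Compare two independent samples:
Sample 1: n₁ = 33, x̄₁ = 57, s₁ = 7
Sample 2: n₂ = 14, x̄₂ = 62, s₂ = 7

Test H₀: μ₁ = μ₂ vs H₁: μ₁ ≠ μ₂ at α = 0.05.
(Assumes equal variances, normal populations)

Pooled variance: s²_p = [32×7² + 13×7²]/(45) = 49.0000
s_p = 7.0000
SE = s_p×√(1/n₁ + 1/n₂) = 7.0000×√(1/33 + 1/14) = 2.2327
t = (x̄₁ - x̄₂)/SE = (57 - 62)/2.2327 = -2.2394
df = 45, t-critical = ±2.014
Decision: reject H₀

Answer: t = -2.2394, reject H₀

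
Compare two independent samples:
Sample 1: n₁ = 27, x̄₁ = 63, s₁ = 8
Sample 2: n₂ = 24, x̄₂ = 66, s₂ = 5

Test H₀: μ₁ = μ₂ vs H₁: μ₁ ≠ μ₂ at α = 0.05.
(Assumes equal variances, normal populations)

Pooled variance: s²_p = [26×8² + 23×5²]/(49) = 45.6939
s_p = 6.7597
SE = s_p×√(1/n₁ + 1/n₂) = 6.7597×√(1/27 + 1/24) = 1.8964
t = (x̄₁ - x̄₂)/SE = (63 - 66)/1.8964 = -1.5819
df = 49, t-critical = ±2.010
Decision: fail to reject H₀

Answer: t = -1.5819, fail to reject H₀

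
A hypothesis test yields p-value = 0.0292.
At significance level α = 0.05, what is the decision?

Compare p-value to α:
0.0292 < 0.05
Decision: reject H₀

Answer: reject H₀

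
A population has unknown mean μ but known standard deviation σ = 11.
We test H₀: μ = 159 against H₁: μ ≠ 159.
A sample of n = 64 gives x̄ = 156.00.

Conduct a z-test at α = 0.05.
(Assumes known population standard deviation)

Answer: z = -2.1818, reject H₀

Derivation:
Standard error: SE = σ/√n = 11/√64 = 1.3750
z-statistic: z = (x̄ - μ₀)/SE = (156.00 - 159)/1.3750 = -2.1818
Critical value: ±1.960
p-value = 0.0291
Decision: reject H₀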